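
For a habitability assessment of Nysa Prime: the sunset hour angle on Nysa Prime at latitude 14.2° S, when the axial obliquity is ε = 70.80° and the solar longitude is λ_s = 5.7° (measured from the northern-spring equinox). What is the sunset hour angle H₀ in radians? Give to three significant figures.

H₀ = 1.55 rad

Solar declination: sin δ = sin ε · sin λ_s = sin 70.80° × sin 5.7° = 0.09380, so δ = +5.382°.
cos H₀ = −tan φ · tan δ = −tan(-14.2°) × tan(+5.382°) = 0.0238, so H₀ = 1.5470 rad = 88.63°.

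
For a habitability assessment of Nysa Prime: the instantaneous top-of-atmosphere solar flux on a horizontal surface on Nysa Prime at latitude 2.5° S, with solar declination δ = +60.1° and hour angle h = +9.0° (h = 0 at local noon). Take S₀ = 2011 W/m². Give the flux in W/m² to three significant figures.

cos θ_z = sin φ sin δ + cos φ cos δ cos h = -0.037814 + 0.491882 = 0.454068.
Flux = S₀ · cos θ_z = 2011 × 0.454068 = 913.1 W/m².

913 W/m²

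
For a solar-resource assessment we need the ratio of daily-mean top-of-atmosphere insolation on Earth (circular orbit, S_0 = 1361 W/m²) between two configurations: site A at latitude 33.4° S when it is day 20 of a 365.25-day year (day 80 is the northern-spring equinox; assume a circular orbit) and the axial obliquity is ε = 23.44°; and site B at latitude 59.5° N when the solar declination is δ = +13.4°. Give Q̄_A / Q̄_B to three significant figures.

— Configuration A (ϕ=-33.4°):
Solar longitude: L_s = 360° × (20 − 80)/365.25 = -59.138°, i.e. -59.138° + 360° = 300.862°.
sin δ = sin 23.44° × sin 300.862° = -0.34146, so δ = -19.966°.
cos h₀ = −tan(-33.4°) tan(-19.966°) = -0.2396, h₀ = 1.8127 rad.
Bracket: h₀ sin ϕ sin δ + cos ϕ cos δ sin h₀ = 1.8127×-0.55048×-0.34146 + 0.83485×0.93990×0.97088 = 0.340728 + 0.761826 = 1.102554.
Q̄ = (S_0/π) × [bracket] = (1361/π) × 1.102554 = 477.65 W/m².
— Configuration B (ϕ=+59.5°):
cos h₀ = −tan(+59.5°) tan(+13.400°) = -0.4044, h₀ = 1.9872 rad.
Bracket: h₀ sin ϕ sin δ + cos ϕ cos δ sin h₀ = 1.9872×0.86163×0.23175 + 0.50754×0.97278×0.91456 = 0.396810 + 0.451541 = 0.848351.
Q̄ = (S_0/π) × [bracket] = (1361/π) × 0.848351 = 367.52 W/m².
Ratio Q̄_A / Q̄_B = 477.65 / 367.52 = 1.300.

Q̄_A / Q̄_B ≈ 1.30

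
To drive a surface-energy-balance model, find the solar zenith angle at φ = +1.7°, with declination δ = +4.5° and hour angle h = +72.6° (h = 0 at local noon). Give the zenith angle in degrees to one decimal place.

θ_z = 72.5°

cos θ_z = sin φ sin δ + cos φ cos δ cos h = 0.002328 + 0.297988 = 0.300316.
θ_z = arccos(0.300316) = 72.5°.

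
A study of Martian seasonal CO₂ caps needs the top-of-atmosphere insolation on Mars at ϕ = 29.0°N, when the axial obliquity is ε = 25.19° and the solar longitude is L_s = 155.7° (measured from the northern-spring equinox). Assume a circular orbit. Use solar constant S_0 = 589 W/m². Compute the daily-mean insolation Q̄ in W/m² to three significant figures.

Q̄ ≈ 187 W/m²

Solar declination: sin δ = sin ε · sin L_s = sin 25.19° × sin 155.7° = 0.17515, so δ = +10.087°.
cos h₀ = −tan(+29.0°) tan(+10.087°) = -0.0986, h₀ = 1.6696 rad.
Bracket: h₀ sin ϕ sin δ + cos ϕ cos δ sin h₀ = 1.6696×0.48481×0.17515 + 0.87462×0.98454×0.99513 = 0.141773 + 0.856905 = 0.998678.
Q̄ = (S_0/π) × [bracket] = (589/π) × 0.998678 = 187.2 W/m².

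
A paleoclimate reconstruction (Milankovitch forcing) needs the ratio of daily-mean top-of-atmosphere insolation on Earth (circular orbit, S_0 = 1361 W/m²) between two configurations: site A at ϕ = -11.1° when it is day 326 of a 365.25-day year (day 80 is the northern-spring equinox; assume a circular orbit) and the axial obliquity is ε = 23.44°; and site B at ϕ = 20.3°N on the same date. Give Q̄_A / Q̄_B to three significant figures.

— Configuration A (ϕ=-11.1°):
Solar longitude: L_s = 360° × (326 − 80)/365.25 = 242.464°.
sin δ = sin 23.44° × sin 242.464° = -0.35273, so δ = -20.654°.
cos h₀ = −tan(-11.1°) tan(-20.654°) = -0.0740, h₀ = 1.6448 rad.
Bracket: h₀ sin ϕ sin δ + cos ϕ cos δ sin h₀ = 1.6448×-0.19252×-0.35273 + 0.98129×0.93573×0.99726 = 0.111694 + 0.915707 = 1.027401.
Q̄ = (S_0/π) × [bracket] = (1361/π) × 1.027401 = 445.09 W/m².
— Configuration B (ϕ=+20.3°):
cos h₀ = −tan(+20.3°) tan(-20.654°) = 0.1394, h₀ = 1.4309 rad.
Bracket: h₀ sin ϕ sin δ + cos ϕ cos δ sin h₀ = 1.4309×0.34694×-0.35273 + 0.93789×0.93573×0.99023 = -0.175108 + 0.869038 = 0.693930.
Q̄ = (S_0/π) × [bracket] = (1361/π) × 0.693930 = 300.62 W/m².
Ratio Q̄_A / Q̄_B = 445.09 / 300.62 = 1.481.

Q̄_A / Q̄_B ≈ 1.48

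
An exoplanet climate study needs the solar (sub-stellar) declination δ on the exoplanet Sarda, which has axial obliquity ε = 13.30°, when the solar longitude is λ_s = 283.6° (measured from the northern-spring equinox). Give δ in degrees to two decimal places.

sin δ = sin ε · sin λ_s = sin 13.30° × sin 283.6° = -0.223599.
δ = arcsin(-0.223599) = -12.92°.

δ = -12.92°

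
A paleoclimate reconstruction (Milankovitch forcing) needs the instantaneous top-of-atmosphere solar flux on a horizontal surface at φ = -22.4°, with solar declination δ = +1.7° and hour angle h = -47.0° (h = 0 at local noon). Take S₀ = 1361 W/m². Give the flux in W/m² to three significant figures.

842 W/m²

cos θ_z = sin φ sin δ + cos φ cos δ cos h = -0.011305 + 0.630261 = 0.618956.
Flux = S₀ · cos θ_z = 1361 × 0.618956 = 842.4 W/m².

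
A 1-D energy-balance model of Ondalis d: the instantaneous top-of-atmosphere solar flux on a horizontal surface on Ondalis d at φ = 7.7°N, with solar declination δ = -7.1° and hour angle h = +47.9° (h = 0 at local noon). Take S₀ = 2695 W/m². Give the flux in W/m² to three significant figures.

1.73e+03 W/m²

cos θ_z = sin φ sin δ + cos φ cos δ cos h = -0.016561 + 0.659287 = 0.642726.
Flux = S₀ · cos θ_z = 2695 × 0.642726 = 1732 W/m².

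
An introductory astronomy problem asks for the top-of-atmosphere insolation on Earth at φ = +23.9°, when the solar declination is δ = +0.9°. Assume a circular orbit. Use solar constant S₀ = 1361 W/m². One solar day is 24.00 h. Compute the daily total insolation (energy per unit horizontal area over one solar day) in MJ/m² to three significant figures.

cos H₀ = −tan(+23.9°) tan(+0.900°) = -0.0070, H₀ = 1.5778 rad.
Bracket: H₀ sin φ sin δ + cos φ cos δ sin H₀ = 1.5778×0.40514×0.01571 + 0.91425×0.99988×0.99998 = 0.010042 + 0.914122 = 0.924164.
Q̄ = (S₀/π) × [bracket] = (1361/π) × 0.924164 = 400.37 W/m².
Daily total = Q̄ × 24.00 h × 3600 s/h = 400.37 × 24.00 × 3600 / 10⁶ = 34.59 MJ/m².

34.6 MJ/m²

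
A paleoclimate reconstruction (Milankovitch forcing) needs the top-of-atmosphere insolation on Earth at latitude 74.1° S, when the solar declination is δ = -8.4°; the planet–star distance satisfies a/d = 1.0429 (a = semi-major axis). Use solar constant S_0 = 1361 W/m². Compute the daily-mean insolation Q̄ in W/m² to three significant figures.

Q̄ ≈ 249 W/m²

cos h₀ = −tan(-74.1°) tan(-8.400°) = -0.5184, h₀ = 2.1158 rad.
Bracket: h₀ sin ϕ sin δ + cos ϕ cos δ sin h₀ = 2.1158×-0.96174×-0.14608 + 0.27396×0.98927×0.85514 = 0.297251 + 0.231760 = 0.529011.
Inverse-square distance factor (a/d)² = 1.0429² = 1.087640.
Q̄ = (S_0/π) × 1.087640 × [bracket] = (1361/π) × 1.087640 × 0.529011 = 249.3 W/m².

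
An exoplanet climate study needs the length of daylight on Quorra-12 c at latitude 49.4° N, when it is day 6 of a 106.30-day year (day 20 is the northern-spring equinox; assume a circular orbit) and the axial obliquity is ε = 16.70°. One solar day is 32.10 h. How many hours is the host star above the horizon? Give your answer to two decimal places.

13.44 h

Solar longitude: λ_s = 360° × (6 − 20)/106.30 = -47.413°, i.e. -47.413° + 360° = 312.587°.
sin δ = sin 16.70° × sin 312.587° = -0.21157, so δ = -12.214°.
cos H₀ = −tan φ · tan δ = −tan(+49.4°) × tan(-12.214°) = 0.2526, so H₀ = 1.3155 rad = 75.37°.
Daylight = 2H₀/(2π) × 32.10 h = (1.3155/π) × 32.10 = 13.44 h.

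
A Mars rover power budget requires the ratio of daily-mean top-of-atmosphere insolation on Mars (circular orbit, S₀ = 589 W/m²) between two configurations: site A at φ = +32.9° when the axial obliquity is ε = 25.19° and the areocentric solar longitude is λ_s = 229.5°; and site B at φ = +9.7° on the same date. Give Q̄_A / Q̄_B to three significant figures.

— Configuration A (φ=+32.9°):
sin δ = sin 25.19° × sin 229.5° = -0.32365, so δ = -18.884°.
cos H₀ = −tan(+32.9°) tan(-18.884°) = 0.2213, H₀ = 1.3477 rad.
Bracket: H₀ sin φ sin δ + cos φ cos δ sin H₀ = 1.3477×0.54317×-0.32365 + 0.83962×0.94618×0.97521 = -0.236922 + 0.774738 = 0.537816.
Q̄ = (S₀/π) × [bracket] = (589/π) × 0.537816 = 100.83 W/m².
— Configuration B (φ=+9.7°):
cos H₀ = −tan(+9.7°) tan(-18.884°) = 0.0585, H₀ = 1.5123 rad.
Bracket: H₀ sin φ sin δ + cos φ cos δ sin H₀ = 1.5123×0.16849×-0.32365 + 0.98570×0.94618×0.99829 = -0.082468 + 0.931055 = 0.848587.
Q̄ = (S₀/π) × [bracket] = (589/π) × 0.848587 = 159.10 W/m².
Ratio Q̄_A / Q̄_B = 100.83 / 159.10 = 0.6338.

Q̄_A / Q̄_B ≈ 0.634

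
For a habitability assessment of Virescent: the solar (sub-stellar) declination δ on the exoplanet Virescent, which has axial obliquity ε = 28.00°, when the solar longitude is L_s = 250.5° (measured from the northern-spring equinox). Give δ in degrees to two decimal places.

δ = -26.27°

sin δ = sin ε · sin L_s = sin 28.00° × sin 250.5° = -0.442543.
δ = arcsin(-0.442543) = -26.27°.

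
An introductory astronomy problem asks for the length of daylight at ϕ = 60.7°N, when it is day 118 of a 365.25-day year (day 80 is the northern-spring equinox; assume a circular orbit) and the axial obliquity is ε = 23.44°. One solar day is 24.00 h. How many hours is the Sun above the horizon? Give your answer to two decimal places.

Solar longitude: L_s = 360° × (118 − 80)/365.25 = 37.454°.
sin δ = sin 23.44° × sin 37.454° = 0.24190, so δ = +13.999°.
cos h₀ = −tan ϕ · tan δ = −tan(+60.7°) × tan(+13.999°) = -0.4443, so h₀ = 2.0311 rad = 116.38°.
Daylight = 2h₀/(2π) × 24.00 h = (2.0311/π) × 24.00 = 15.52 h.

15.52 h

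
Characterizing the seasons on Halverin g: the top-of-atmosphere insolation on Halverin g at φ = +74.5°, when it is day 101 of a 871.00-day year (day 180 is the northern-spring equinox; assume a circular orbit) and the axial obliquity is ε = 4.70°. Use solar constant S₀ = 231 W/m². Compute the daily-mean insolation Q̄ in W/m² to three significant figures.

Solar longitude: λ_s = 360° × (101 − 180)/871.00 = -32.652°, i.e. -32.652° + 360° = 327.348°.
sin δ = sin 4.70° × sin 327.348° = -0.04421, so δ = -2.534°.
cos H₀ = −tan(+74.5°) tan(-2.534°) = 0.1596, H₀ = 1.4105 rad.
Bracket: H₀ sin φ sin δ + cos φ cos δ sin H₀ = 1.4105×0.96363×-0.04421 + 0.26724×0.99902×0.98719 = -0.060090 + 0.263558 = 0.203468.
Q̄ = (S₀/π) × [bracket] = (231/π) × 0.203468 = 14.96 W/m².

Q̄ ≈ 15.0 W/m²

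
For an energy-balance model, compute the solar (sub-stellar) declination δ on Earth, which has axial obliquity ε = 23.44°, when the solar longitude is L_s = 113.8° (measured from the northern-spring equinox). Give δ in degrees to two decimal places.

δ = +21.34°

sin δ = sin ε · sin L_s = sin 23.44° × sin 113.8° = 0.363960.
δ = arcsin(0.363960) = +21.34°.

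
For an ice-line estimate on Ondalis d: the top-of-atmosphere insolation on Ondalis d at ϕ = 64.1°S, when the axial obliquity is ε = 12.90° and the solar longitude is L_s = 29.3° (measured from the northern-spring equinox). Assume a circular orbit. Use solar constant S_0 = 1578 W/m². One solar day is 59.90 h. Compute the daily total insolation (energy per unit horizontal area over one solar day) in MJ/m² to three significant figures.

Solar declination: sin δ = sin ε · sin L_s = sin 12.90° × sin 29.3° = 0.10925, so δ = +6.272°.
cos h₀ = −tan(-64.1°) tan(+6.272°) = 0.2264, h₀ = 1.3425 rad.
Bracket: h₀ sin ϕ sin δ + cos ϕ cos δ sin h₀ = 1.3425×-0.89956×0.10925 + 0.43680×0.99401×0.97404 = -0.131937 + 0.422912 = 0.290975.
Q̄ = (S_0/π) × [bracket] = (1578/π) × 0.290975 = 146.15 W/m².
Daily total = Q̄ × 59.90 h × 3600 s/h = 146.15 × 59.90 × 3600 / 10⁶ = 31.52 MJ/m².

31.5 MJ/m²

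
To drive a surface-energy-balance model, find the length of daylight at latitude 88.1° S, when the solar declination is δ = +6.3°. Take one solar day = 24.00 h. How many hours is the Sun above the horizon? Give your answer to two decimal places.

0.00 h

cos h₀ = −tan ϕ · tan δ = 3.3280 ≥ 1, so the Sun never rises (polar night) and h₀ = 0.
Daylight = 2h₀/(2π) × 24.00 h = (0.0000/π) × 24.00 = 0.00 h.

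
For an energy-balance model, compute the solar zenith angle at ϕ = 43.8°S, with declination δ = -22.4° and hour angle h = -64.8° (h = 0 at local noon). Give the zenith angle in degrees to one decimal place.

cos θ_z = sin ϕ sin δ + cos ϕ cos δ cos h = 0.263755 + 0.284123 = 0.547878.
θ_z = arccos(0.547878) = 56.8°.

θ_z = 56.8°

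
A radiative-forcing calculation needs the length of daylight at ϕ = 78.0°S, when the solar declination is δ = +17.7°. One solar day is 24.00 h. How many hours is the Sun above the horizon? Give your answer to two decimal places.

0.00 h

cos h₀ = −tan ϕ · tan δ = 1.5014 ≥ 1, so the Sun never rises (polar night) and h₀ = 0.
Daylight = 2h₀/(2π) × 24.00 h = (0.0000/π) × 24.00 = 0.00 h.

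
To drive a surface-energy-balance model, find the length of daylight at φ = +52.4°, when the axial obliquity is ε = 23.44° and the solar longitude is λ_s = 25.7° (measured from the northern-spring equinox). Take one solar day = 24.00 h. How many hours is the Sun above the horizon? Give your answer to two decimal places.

Solar declination: sin δ = sin ε · sin λ_s = sin 23.44° × sin 25.7° = 0.17250, so δ = +9.933°.
cos H₀ = −tan φ · tan δ = −tan(+52.4°) × tan(+9.933°) = -0.2274, so H₀ = 1.8002 rad = 103.14°.
Daylight = 2H₀/(2π) × 24.00 h = (1.8002/π) × 24.00 = 13.75 h.

13.75 h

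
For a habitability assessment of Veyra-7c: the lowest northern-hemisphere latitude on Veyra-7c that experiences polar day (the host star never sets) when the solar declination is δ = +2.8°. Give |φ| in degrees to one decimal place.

|φ| = 87.2°

Polar day requires cos H₀ = −tan φ tan δ ≤ −1, i.e. tan φ tan δ ≥ 1.
The boundary is |tan φ| · |tan δ| = 1, so |φ| = 90° − |δ| = 90° − 2.8° = 87.2° in the northern hemisphere.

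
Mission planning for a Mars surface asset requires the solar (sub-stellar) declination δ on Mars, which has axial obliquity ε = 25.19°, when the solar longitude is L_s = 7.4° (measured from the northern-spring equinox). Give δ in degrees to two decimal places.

δ = +3.14°

sin δ = sin ε · sin L_s = sin 25.19° × sin 7.4° = 0.054818.
δ = arcsin(0.054818) = +3.14°.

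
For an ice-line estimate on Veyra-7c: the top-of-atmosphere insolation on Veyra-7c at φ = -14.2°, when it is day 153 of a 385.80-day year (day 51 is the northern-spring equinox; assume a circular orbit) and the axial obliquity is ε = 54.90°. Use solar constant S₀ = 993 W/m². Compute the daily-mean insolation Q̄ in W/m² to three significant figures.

Solar longitude: λ_s = 360° × (153 − 51)/385.80 = 95.179°.
sin δ = sin 54.90° × sin 95.179° = 0.81481, so δ = +54.569°.
cos H₀ = −tan(-14.2°) tan(+54.569°) = 0.3556, H₀ = 1.2072 rad.
Bracket: H₀ sin φ sin δ + cos φ cos δ sin H₀ = 1.2072×-0.24531×0.81481 + 0.96945×0.57973×0.93462 = -0.241296 + 0.525274 = 0.283978.
Q̄ = (S₀/π) × [bracket] = (993/π) × 0.283978 = 89.76 W/m².

Q̄ ≈ 89.8 W/m²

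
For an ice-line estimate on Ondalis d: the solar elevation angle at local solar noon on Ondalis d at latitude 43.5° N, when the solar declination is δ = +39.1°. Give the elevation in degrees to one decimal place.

85.6°

At local noon the hour angle is zero, so the zenith angle equals |ϕ − δ| = |+43.5° − (+39.100°)| = 4.400°.
Elevation = 90° − 4.400° = 85.6°.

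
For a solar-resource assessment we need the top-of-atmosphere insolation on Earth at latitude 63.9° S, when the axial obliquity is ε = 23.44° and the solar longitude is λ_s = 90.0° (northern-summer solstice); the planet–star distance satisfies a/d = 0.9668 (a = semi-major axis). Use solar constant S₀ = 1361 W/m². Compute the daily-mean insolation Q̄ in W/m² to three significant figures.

Q̄ ≈ 6.04 W/m²

Solar declination: sin δ = sin ε · sin λ_s = sin 23.44° × sin 90.0° = 0.39779, so δ = +23.440°.
cos H₀ = −tan(-63.9°) tan(+23.440°) = 0.8850, H₀ = 0.4843 rad.
Bracket: H₀ sin φ sin δ + cos φ cos δ sin H₀ = 0.4843×-0.89803×0.39779 + 0.43994×0.91748×0.46555 = -0.173005 + 0.187913 = 0.014908.
Inverse-square distance factor (a/d)² = 0.9668² = 0.934702.
Q̄ = (S₀/π) × 0.934702 × [bracket] = (1361/π) × 0.934702 × 0.014908 = 6.037 W/m².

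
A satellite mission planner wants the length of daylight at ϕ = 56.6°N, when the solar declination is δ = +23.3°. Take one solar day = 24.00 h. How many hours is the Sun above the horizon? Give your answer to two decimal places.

cos h₀ = −tan ϕ · tan δ = −tan(+56.6°) × tan(+23.300°) = -0.6531, so h₀ = 2.2825 rad = 130.78°.
Daylight = 2h₀/(2π) × 24.00 h = (2.2825/π) × 24.00 = 17.44 h.

17.44 h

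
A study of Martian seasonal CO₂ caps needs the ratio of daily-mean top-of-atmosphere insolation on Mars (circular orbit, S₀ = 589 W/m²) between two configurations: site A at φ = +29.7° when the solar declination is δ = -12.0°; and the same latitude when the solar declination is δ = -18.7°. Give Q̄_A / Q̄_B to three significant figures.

— Configuration A (φ=+29.7°):
cos H₀ = −tan(+29.7°) tan(-12.000°) = 0.1212, H₀ = 1.4493 rad.
Bracket: H₀ sin φ sin δ + cos φ cos δ sin H₀ = 1.4493×0.49546×-0.20791 + 0.86863×0.97815×0.99262 = -0.149294 + 0.843380 = 0.694086.
Q̄ = (S₀/π) × [bracket] = (589/π) × 0.694086 = 130.13 W/m².
— Configuration B (φ=+29.7°):
cos H₀ = −tan(+29.7°) tan(-18.700°) = 0.1931, H₀ = 1.3765 rad.
Bracket: H₀ sin φ sin δ + cos φ cos δ sin H₀ = 1.3765×0.49546×-0.32061 + 0.86863×0.94721×0.98119 = -0.218656 + 0.807299 = 0.588643.
Q̄ = (S₀/π) × [bracket] = (589/π) × 0.588643 = 110.36 W/m².
Ratio Q̄_A / Q̄_B = 130.13 / 110.36 = 1.179.

Q̄_A / Q̄_B ≈ 1.18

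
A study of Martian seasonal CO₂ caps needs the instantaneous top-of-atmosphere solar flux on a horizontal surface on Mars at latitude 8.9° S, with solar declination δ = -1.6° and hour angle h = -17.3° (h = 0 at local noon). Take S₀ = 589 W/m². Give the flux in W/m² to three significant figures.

cos θ_z = sin φ sin δ + cos φ cos δ cos h = 0.004320 + 0.942898 = 0.947218.
Flux = S₀ · cos θ_z = 589 × 0.947218 = 557.9 W/m².

558 W/m²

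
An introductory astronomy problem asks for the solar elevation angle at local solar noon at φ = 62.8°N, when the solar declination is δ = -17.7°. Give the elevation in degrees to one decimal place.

9.5°

At local noon the hour angle is zero, so the zenith angle equals |φ − δ| = |+62.8° − (-17.700°)| = 80.500°.
Elevation = 90° − 80.500° = 9.5°.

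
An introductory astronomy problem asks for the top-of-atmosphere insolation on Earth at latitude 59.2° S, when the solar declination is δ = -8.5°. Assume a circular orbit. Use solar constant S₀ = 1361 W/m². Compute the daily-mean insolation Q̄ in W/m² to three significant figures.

Q̄ ≈ 313 W/m²

cos H₀ = −tan(-59.2°) tan(-8.500°) = -0.2507, H₀ = 1.8242 rad.
Bracket: H₀ sin φ sin δ + cos φ cos δ sin H₀ = 1.8242×-0.85896×-0.14781 + 0.51204×0.98902×0.96806 = 0.231606 + 0.490243 = 0.721849.
Q̄ = (S₀/π) × [bracket] = (1361/π) × 0.721849 = 312.7 W/m².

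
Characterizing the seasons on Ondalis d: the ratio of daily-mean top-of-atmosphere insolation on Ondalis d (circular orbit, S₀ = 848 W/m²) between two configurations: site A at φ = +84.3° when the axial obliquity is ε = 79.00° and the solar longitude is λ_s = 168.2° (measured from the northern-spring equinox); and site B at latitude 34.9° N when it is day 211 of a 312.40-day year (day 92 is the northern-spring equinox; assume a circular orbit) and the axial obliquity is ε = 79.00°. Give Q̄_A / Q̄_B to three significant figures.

Q̄_A / Q̄_B ≈ 0.470

— Configuration A (φ=+84.3°):
Solar declination: sin δ = sin ε · sin λ_s = sin 79.00° × sin 168.2° = 0.20074, so δ = +11.580°.
cos H₀ = −tan(+84.3°) tan(+11.580°) = -2.0529 ≤ −1 ⇒ polar day, H₀ = π.
Bracket: H₀ sin φ sin δ + cos φ cos δ sin H₀ = 3.1416×0.99506×0.20074 + 0.09932×0.97964×0.00000 = 0.627529 + 0.000000 = 0.627529.
Q̄ = (S₀/π) × [bracket] = (848/π) × 0.627529 = 169.39 W/m².
— Configuration B (φ=+34.9°):
Solar longitude: λ_s = 360° × (211 − 92)/312.40 = 137.132°.
sin δ = sin 79.00° × sin 137.132° = 0.66781, so δ = +41.899°.
cos H₀ = −tan(+34.9°) tan(+41.899°) = -0.6259, H₀ = 2.2471 rad.
Bracket: H₀ sin φ sin δ + cos φ cos δ sin H₀ = 2.2471×0.57215×0.66781 + 0.82015×0.74433×0.77991 = 0.858589 + 0.476106 = 1.334695.
Q̄ = (S₀/π) × [bracket] = (848/π) × 1.334695 = 360.27 W/m².
Ratio Q̄_A / Q̄_B = 169.39 / 360.27 = 0.4702.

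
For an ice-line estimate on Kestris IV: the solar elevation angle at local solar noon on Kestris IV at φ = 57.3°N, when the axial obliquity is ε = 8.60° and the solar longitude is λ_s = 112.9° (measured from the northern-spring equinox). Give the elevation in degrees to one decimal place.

Solar declination: sin δ = sin ε · sin λ_s = sin 8.60° × sin 112.9° = 0.13775, so δ = +7.918°.
At local noon the hour angle is zero, so the zenith angle equals |φ − δ| = |+57.3° − (+7.918°)| = 49.382°.
Elevation = 90° − 49.382° = 40.6°.

40.6°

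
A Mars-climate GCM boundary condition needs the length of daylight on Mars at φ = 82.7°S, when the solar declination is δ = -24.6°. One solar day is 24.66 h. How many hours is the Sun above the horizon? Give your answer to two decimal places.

24.66 h

Sunrise equation: cos H₀ = −tan φ · tan δ = -3.5740 ≤ −1, so the Sun never sets (polar day) and H₀ = π.
Daylight = 2H₀/(2π) × 24.66 h = (3.1416/π) × 24.66 = 24.66 h.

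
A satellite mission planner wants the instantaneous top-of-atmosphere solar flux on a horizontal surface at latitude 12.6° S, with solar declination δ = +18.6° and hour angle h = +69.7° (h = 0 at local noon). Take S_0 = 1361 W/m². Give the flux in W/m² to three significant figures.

342 W/m²

cos θ_z = sin ϕ sin δ + cos ϕ cos δ cos h = -0.069579 + 0.320896 = 0.251317.
Flux = S_0 · cos θ_z = 1361 × 0.251317 = 342.0 W/m².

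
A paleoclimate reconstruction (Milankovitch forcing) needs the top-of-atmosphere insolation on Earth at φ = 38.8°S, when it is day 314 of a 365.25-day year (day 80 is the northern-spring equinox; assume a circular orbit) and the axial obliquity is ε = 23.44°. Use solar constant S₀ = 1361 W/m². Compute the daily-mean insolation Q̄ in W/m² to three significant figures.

Q̄ ≈ 463 W/m²

Solar longitude: λ_s = 360° × (314 − 80)/365.25 = 230.637°.
sin δ = sin 23.44° × sin 230.637° = -0.30755, so δ = -17.911°.
cos H₀ = −tan(-38.8°) tan(-17.911°) = -0.2599, H₀ = 1.8337 rad.
Bracket: H₀ sin φ sin δ + cos φ cos δ sin H₀ = 1.8337×-0.62660×-0.30755 + 0.77934×0.95153×0.96564 = 0.353374 + 0.716085 = 1.069459.
Q̄ = (S₀/π) × [bracket] = (1361/π) × 1.069459 = 463.3 W/m².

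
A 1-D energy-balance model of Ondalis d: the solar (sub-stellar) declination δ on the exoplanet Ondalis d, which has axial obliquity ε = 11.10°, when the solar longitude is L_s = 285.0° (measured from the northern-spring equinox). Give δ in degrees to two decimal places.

sin δ = sin ε · sin L_s = sin 11.10° × sin 285.0° = -0.185962.
δ = arcsin(-0.185962) = -10.72°.

δ = -10.72°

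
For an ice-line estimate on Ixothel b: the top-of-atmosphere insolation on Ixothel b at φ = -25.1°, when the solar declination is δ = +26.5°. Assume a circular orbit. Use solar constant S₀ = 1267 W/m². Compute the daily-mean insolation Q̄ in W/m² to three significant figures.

Q̄ ≈ 216 W/m²

cos H₀ = −tan(-25.1°) tan(+26.500°) = 0.2336, H₀ = 1.3351 rad.
Bracket: H₀ sin φ sin δ + cos φ cos δ sin H₀ = 1.3351×-0.42420×0.44620 + 0.90557×0.89493×0.97234 = -0.252705 + 0.788005 = 0.535300.
Q̄ = (S₀/π) × [bracket] = (1267/π) × 0.535300 = 215.9 W/m².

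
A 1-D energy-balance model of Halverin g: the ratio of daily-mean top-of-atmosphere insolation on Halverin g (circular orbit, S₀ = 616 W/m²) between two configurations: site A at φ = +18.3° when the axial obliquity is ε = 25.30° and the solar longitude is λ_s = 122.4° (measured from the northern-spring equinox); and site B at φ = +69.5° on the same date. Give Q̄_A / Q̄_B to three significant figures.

— Configuration A (φ=+18.3°):
Solar declination: sin δ = sin ε · sin λ_s = sin 25.30° × sin 122.4° = 0.36083, so δ = +21.151°.
cos H₀ = −tan(+18.3°) tan(+21.151°) = -0.1280, H₀ = 1.6991 rad.
Bracket: H₀ sin φ sin δ + cos φ cos δ sin H₀ = 1.6991×0.31399×0.36083 + 0.94943×0.93263×0.99178 = 0.192503 + 0.878188 = 1.070691.
Q̄ = (S₀/π) × [bracket] = (616/π) × 1.070691 = 209.94 W/m².
— Configuration B (φ=+69.5°):
cos H₀ = −tan(+69.5°) tan(+21.151°) = -1.0348 ≤ −1 ⇒ polar day, H₀ = π.
Bracket: H₀ sin φ sin δ + cos φ cos δ sin H₀ = 3.1416×0.93667×0.36083 + 0.35021×0.93263×0.00000 = 1.061794 + 0.000000 = 1.061794.
Q̄ = (S₀/π) × [bracket] = (616/π) × 1.061794 = 208.20 W/m².
Ratio Q̄_A / Q̄_B = 209.94 / 208.20 = 1.008.

Q̄_A / Q̄_B ≈ 1.01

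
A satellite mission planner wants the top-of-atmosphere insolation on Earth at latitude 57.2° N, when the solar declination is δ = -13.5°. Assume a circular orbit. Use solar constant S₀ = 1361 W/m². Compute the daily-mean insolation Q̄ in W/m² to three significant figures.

cos H₀ = −tan(+57.2°) tan(-13.500°) = 0.3725, H₀ = 1.1891 rad.
Bracket: H₀ sin φ sin δ + cos φ cos δ sin H₀ = 1.1891×0.84057×-0.23345 + 0.54171×0.97237×0.92802 = -0.233338 + 0.488828 = 0.255490.
Q̄ = (S₀/π) × [bracket] = (1361/π) × 0.255490 = 110.7 W/m².

Q̄ ≈ 111 W/m²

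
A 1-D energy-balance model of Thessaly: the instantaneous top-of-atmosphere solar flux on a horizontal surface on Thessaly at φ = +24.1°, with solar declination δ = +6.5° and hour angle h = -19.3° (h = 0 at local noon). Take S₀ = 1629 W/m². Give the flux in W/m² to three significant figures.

cos θ_z = sin φ sin δ + cos φ cos δ cos h = 0.046224 + 0.855996 = 0.902220.
Flux = S₀ · cos θ_z = 1629 × 0.902220 = 1470 W/m².

1.47e+03 W/m²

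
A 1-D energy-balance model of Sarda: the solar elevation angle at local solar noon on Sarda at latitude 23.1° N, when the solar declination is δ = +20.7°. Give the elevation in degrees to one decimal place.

At local noon the hour angle is zero, so the zenith angle equals |φ − δ| = |+23.1° − (+20.700°)| = 2.400°.
Elevation = 90° − 2.400° = 87.6°.

87.6°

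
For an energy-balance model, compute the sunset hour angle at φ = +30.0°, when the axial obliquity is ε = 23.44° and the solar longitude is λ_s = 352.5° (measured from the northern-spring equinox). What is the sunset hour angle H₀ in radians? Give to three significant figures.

H₀ = 1.54 rad

Solar declination: sin δ = sin ε · sin λ_s = sin 23.44° × sin 352.5° = -0.05192, so δ = -2.976°.
cos H₀ = −tan φ · tan δ = −tan(+30.0°) × tan(-2.976°) = 0.0300, so H₀ = 1.5408 rad = 88.28°.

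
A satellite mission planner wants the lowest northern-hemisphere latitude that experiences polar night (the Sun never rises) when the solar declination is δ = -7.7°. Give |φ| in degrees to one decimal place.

|φ| = 82.3°

Polar night requires cos H₀ = −tan φ tan δ ≥ 1, i.e. tan φ tan δ ≤ −1.
The boundary is |tan φ| · |tan δ| = 1, so |φ| = 90° − |δ| = 90° − 7.7° = 82.3° in the northern hemisphere.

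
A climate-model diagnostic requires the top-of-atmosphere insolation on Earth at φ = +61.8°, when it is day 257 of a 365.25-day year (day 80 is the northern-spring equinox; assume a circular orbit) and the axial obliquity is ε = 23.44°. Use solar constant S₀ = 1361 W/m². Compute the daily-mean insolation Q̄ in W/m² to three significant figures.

Q̄ ≈ 228 W/m²

Solar longitude: λ_s = 360° × (257 − 80)/365.25 = 174.456°.
sin δ = sin 23.44° × sin 174.456° = 0.03843, so δ = +2.203°.
cos H₀ = −tan(+61.8°) tan(+2.203°) = -0.0717, H₀ = 1.6426 rad.
Bracket: H₀ sin φ sin δ + cos φ cos δ sin H₀ = 1.6426×0.88130×0.03843 + 0.47255×0.99926×0.99742 = 0.055632 + 0.470982 = 0.526614.
Q̄ = (S₀/π) × [bracket] = (1361/π) × 0.526614 = 228.1 W/m².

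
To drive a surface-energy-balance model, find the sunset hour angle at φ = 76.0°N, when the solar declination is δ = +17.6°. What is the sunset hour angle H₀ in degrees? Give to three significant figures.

Sunrise equation: cos H₀ = −tan φ · tan δ = -1.2723 ≤ −1, so the Sun never sets (polar day) and H₀ = π.

H₀ = 180°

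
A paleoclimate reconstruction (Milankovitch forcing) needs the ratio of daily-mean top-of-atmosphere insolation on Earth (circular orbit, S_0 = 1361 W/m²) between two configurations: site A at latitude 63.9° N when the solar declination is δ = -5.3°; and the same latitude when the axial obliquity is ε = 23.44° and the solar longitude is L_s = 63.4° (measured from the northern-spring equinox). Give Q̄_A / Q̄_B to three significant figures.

Q̄_A / Q̄_B ≈ 0.302

— Configuration A (ϕ=+63.9°):
cos h₀ = −tan(+63.9°) tan(-5.300°) = 0.1894, h₀ = 1.3803 rad.
Bracket: h₀ sin ϕ sin δ + cos ϕ cos δ sin h₀ = 1.3803×0.89803×-0.09237 + 0.43994×0.99572×0.98191 = -0.114497 + 0.430133 = 0.315636.
Q̄ = (S_0/π) × [bracket] = (1361/π) × 0.315636 = 136.74 W/m².
— Configuration B (ϕ=+63.9°):
Solar declination: sin δ = sin ε · sin L_s = sin 23.44° × sin 63.4° = 0.35568, so δ = +20.835°.
cos h₀ = −tan(+63.9°) tan(+20.835°) = -0.7768, h₀ = 2.4604 rad.
Bracket: h₀ sin ϕ sin δ + cos ϕ cos δ sin h₀ = 2.4604×0.89803×0.35568 + 0.43994×0.93461×0.62969 = 0.785880 + 0.258911 = 1.044791.
Q̄ = (S_0/π) × [bracket] = (1361/π) × 1.044791 = 452.62 W/m².
Ratio Q̄_A / Q̄_B = 136.74 / 452.62 = 0.3021.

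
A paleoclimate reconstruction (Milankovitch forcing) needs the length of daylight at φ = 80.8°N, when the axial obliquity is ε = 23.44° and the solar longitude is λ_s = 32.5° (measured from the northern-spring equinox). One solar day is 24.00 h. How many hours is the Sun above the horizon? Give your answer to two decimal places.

Solar declination: sin δ = sin ε · sin λ_s = sin 23.44° × sin 32.5° = 0.21373, so δ = +12.341°.
Sunrise equation: cos H₀ = −tan φ · tan δ = -1.3508 ≤ −1, so the Sun never sets (polar day) and H₀ = π.
Daylight = 2H₀/(2π) × 24.00 h = (3.1416/π) × 24.00 = 24.00 h.

24.00 h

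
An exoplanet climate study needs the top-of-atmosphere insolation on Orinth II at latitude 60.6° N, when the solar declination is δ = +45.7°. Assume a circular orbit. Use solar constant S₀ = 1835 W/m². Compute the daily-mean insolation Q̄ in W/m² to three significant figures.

Q̄ ≈ 1.14e+03 W/m²

cos H₀ = −tan(+60.6°) tan(+45.700°) = -1.8186 ≤ −1 ⇒ polar day, H₀ = π.
Bracket: H₀ sin φ sin δ + cos φ cos δ sin H₀ = 3.1416×0.87121×0.71569 + 0.49090×0.69842×0.00000 = 1.958839 + 0.000000 = 1.958839.
Q̄ = (S₀/π) × [bracket] = (1835/π) × 1.958839 = 1144 W/m².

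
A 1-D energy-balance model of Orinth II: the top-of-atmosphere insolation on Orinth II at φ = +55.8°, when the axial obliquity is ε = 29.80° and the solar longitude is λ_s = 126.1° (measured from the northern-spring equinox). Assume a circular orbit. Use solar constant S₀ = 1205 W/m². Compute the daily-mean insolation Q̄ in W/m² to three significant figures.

Q̄ ≈ 440 W/m²

Solar declination: sin δ = sin ε · sin λ_s = sin 29.80° × sin 126.1° = 0.40155, so δ = +23.675°.
cos H₀ = −tan(+55.8°) tan(+23.675°) = -0.6452, H₀ = 2.2720 rad.
Bracket: H₀ sin φ sin δ + cos φ cos δ sin H₀ = 2.2720×0.82708×0.40155 + 0.56208×0.91584×0.76405 = 0.754563 + 0.393314 = 1.147877.
Q̄ = (S₀/π) × [bracket] = (1205/π) × 1.147877 = 440.3 W/m².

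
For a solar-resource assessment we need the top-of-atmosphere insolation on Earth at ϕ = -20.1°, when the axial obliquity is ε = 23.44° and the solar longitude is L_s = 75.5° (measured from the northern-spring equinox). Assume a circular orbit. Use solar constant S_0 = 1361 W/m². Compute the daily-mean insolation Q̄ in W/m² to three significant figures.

Q̄ ≈ 290 W/m²

Solar declination: sin δ = sin ε · sin L_s = sin 23.44° × sin 75.5° = 0.38512, so δ = +22.651°.
cos h₀ = −tan(-20.1°) tan(+22.651°) = 0.1527, h₀ = 1.4175 rad.
Bracket: h₀ sin ϕ sin δ + cos ϕ cos δ sin h₀ = 1.4175×-0.34366×0.38512 + 0.93909×0.92287×0.98827 = -0.187607 + 0.856492 = 0.668885.
Q̄ = (S_0/π) × [bracket] = (1361/π) × 0.668885 = 289.8 W/m².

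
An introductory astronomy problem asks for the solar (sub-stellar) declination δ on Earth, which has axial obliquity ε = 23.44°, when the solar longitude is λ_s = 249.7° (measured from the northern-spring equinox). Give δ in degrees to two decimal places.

sin δ = sin ε · sin λ_s = sin 23.44° × sin 249.7° = -0.373081.
δ = arcsin(-0.373081) = -21.91°.

δ = -21.91°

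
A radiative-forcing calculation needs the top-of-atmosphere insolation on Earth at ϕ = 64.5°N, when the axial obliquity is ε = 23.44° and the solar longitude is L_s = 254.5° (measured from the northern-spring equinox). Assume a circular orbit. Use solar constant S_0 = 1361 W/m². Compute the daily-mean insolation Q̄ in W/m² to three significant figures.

Q̄ ≈ 7.65 W/m²

Solar declination: sin δ = sin ε · sin L_s = sin 23.44° × sin 254.5° = -0.38332, so δ = -22.540°.
cos h₀ = −tan(+64.5°) tan(-22.540°) = 0.8701, h₀ = 0.5154 rad.
Bracket: h₀ sin ϕ sin δ + cos ϕ cos δ sin h₀ = 0.5154×0.90259×-0.38332 + 0.43051×0.92362×0.49285 = -0.178319 + 0.195971 = 0.017652.
Q̄ = (S_0/π) × [bracket] = (1361/π) × 0.017652 = 7.647 W/m².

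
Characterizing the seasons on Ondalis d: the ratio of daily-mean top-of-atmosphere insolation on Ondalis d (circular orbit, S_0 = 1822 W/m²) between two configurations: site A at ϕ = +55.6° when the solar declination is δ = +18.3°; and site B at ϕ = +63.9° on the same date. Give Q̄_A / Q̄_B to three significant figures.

— Configuration A (ϕ=+55.6°):
cos h₀ = −tan(+55.6°) tan(+18.300°) = -0.4830, h₀ = 2.0749 rad.
Bracket: h₀ sin ϕ sin δ + cos ϕ cos δ sin h₀ = 2.0749×0.82511×0.31399 + 0.56497×0.94943×0.87562 = 0.537557 + 0.469682 = 1.007239.
Q̄ = (S_0/π) × [bracket] = (1822/π) × 1.007239 = 584.16 W/m².
— Configuration B (ϕ=+63.9°):
cos h₀ = −tan(+63.9°) tan(+18.300°) = -0.6751, h₀ = 2.3119 rad.
Bracket: h₀ sin ϕ sin δ + cos ϕ cos δ sin h₀ = 2.3119×0.89803×0.31399 + 0.43994×0.94943×0.73774 = 0.651892 + 0.308148 = 0.960040.
Q̄ = (S_0/π) × [bracket] = (1822/π) × 0.960040 = 556.79 W/m².
Ratio Q̄_A / Q̄_B = 584.16 / 556.79 = 1.049.

Q̄_A / Q̄_B ≈ 1.05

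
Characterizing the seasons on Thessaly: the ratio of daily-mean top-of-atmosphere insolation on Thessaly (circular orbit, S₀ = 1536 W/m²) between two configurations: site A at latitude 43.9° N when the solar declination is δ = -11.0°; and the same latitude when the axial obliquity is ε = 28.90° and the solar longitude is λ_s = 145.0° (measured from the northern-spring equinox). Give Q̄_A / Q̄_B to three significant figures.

Q̄_A / Q̄_B ≈ 0.501

— Configuration A (φ=+43.9°):
cos H₀ = −tan(+43.9°) tan(-11.000°) = 0.1871, H₀ = 1.3826 rad.
Bracket: H₀ sin φ sin δ + cos φ cos δ sin H₀ = 1.3826×0.69340×-0.19081 + 0.72055×0.98163×0.98235 = -0.182929 + 0.694829 = 0.511900.
Q̄ = (S₀/π) × [bracket] = (1536/π) × 0.511900 = 250.28 W/m².
— Configuration B (φ=+43.9°):
Solar declination: sin δ = sin ε · sin λ_s = sin 28.90° × sin 145.0° = 0.27720, so δ = +16.093°.
cos H₀ = −tan(+43.9°) tan(+16.093°) = -0.2776, H₀ = 1.8521 rad.
Bracket: H₀ sin φ sin δ + cos φ cos δ sin H₀ = 1.8521×0.69340×0.27720 + 0.72055×0.96081×0.96069 = 0.355993 + 0.665097 = 1.021090.
Q̄ = (S₀/π) × [bracket] = (1536/π) × 1.021090 = 499.24 W/m².
Ratio Q̄_A / Q̄_B = 250.28 / 499.24 = 0.5013.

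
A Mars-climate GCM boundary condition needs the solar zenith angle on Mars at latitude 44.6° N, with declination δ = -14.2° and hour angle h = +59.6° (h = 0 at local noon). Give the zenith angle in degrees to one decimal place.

θ_z = 79.8°

cos θ_z = sin φ sin δ + cos φ cos δ cos h = -0.172243 + 0.349300 = 0.177057.
θ_z = arccos(0.177057) = 79.8°.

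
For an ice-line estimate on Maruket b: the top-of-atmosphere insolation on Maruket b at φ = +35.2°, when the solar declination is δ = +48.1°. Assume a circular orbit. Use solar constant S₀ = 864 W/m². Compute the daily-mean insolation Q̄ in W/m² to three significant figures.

Q̄ ≈ 385 W/m²

cos H₀ = −tan(+35.2°) tan(+48.100°) = -0.7862, H₀ = 2.4754 rad.
Bracket: H₀ sin φ sin δ + cos φ cos δ sin H₀ = 2.4754×0.57643×0.74431 + 0.81714×0.66783×0.61796 = 1.062052 + 0.337227 = 1.399279.
Q̄ = (S₀/π) × [bracket] = (864/π) × 1.399279 = 384.8 W/m².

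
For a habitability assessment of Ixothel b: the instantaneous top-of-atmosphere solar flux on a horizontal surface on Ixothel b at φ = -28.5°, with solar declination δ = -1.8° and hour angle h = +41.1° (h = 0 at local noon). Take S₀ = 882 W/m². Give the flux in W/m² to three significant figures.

cos θ_z = sin φ sin δ + cos φ cos δ cos h = 0.014988 + 0.661918 = 0.676906.
Flux = S₀ · cos θ_z = 882 × 0.676906 = 597.0 W/m².

597 W/m²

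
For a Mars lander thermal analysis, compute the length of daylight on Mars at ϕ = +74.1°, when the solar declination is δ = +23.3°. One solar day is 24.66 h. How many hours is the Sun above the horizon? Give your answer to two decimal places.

Sunrise equation: cos h₀ = −tan ϕ · tan δ = -1.5119 ≤ −1, so the Sun never sets (polar day) and h₀ = π.
Daylight = 2h₀/(2π) × 24.66 h = (3.1416/π) × 24.66 = 24.66 h.

24.66 h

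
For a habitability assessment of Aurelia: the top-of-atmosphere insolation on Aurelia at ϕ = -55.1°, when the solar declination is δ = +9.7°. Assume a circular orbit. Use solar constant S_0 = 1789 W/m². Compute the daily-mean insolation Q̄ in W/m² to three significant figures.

Q̄ ≈ 207 W/m²

cos h₀ = −tan(-55.1°) tan(+9.700°) = 0.2450, h₀ = 1.3232 rad.
Bracket: h₀ sin ϕ sin δ + cos ϕ cos δ sin h₀ = 1.3232×-0.82015×0.16849 + 0.57215×0.98570×0.96952 = -0.182849 + 0.546779 = 0.363930.
Q̄ = (S_0/π) × [bracket] = (1789/π) × 0.363930 = 207.2 W/m².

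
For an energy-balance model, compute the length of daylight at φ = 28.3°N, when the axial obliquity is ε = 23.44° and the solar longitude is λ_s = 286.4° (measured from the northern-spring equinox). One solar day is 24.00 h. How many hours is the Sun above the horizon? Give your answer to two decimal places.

10.29 h

Solar declination: sin δ = sin ε · sin λ_s = sin 23.44° × sin 286.4° = -0.38160, so δ = -22.433°.
cos H₀ = −tan φ · tan δ = −tan(+28.3°) × tan(-22.433°) = 0.2223, so H₀ = 1.3466 rad = 77.16°.
Daylight = 2H₀/(2π) × 24.00 h = (1.3466/π) × 24.00 = 10.29 h.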